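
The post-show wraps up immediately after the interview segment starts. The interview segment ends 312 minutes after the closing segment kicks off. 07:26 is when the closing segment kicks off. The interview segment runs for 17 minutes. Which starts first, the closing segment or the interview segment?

the closing segment

The interview segment ends at 07:26 + 312 min = 12:38.
The interview segment starts at 12:38 − 17 min = 12:21.
The closing segment starts at 07:26 and the interview segment starts at 12:21, so the closing segment is first.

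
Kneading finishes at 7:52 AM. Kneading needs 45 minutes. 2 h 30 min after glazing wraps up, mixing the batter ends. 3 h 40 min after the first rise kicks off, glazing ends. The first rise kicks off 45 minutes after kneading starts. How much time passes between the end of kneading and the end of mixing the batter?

6 h 10 min

Kneading starts at 7:52 AM − 45 min = 7:07 AM.
The first rise starts at 7:07 AM + 45 min = 7:52 AM.
Glazing ends at 7:52 AM + 220 min = 11:32 AM.
Mixing the batter ends at 11:32 AM + 150 min = 2:02 PM.
From 7:52 AM to 2:02 PM is 6 h 10 min.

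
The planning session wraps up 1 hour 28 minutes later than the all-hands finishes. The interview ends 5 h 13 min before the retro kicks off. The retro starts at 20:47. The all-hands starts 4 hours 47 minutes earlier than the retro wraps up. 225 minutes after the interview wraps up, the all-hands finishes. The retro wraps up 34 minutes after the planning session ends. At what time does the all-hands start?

16:34

The interview ends at 20:47 − 313 min = 15:34.
The all-hands ends at 15:34 + 225 min = 19:19.
The planning session ends at 19:19 + 88 min = 20:47.
The retro ends at 20:47 + 34 min = 21:21.
The all-hands starts at 21:21 − 287 min = 16:34.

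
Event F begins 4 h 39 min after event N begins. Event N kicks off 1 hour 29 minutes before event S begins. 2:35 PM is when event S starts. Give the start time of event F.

Event N starts at 2:35 PM − 89 min = 1:06 PM.
Event F starts at 1:06 PM + 279 min = 5:45 PM.

5:45 PM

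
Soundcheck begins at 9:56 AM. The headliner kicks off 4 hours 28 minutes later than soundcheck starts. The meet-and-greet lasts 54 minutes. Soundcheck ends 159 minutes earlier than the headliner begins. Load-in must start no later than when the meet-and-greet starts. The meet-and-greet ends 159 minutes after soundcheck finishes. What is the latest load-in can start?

The headliner starts at 9:56 AM + 268 min = 2:24 PM.
Soundcheck ends at 2:24 PM − 159 min = 11:45 AM.
The meet-and-greet ends at 11:45 AM + 159 min = 2:24 PM.
The meet-and-greet starts at 2:24 PM − 54 min = 1:30 PM.
Load-in is bounded by the meet-and-greet, so the latest it can start is 1:30 PM.

1:30 PM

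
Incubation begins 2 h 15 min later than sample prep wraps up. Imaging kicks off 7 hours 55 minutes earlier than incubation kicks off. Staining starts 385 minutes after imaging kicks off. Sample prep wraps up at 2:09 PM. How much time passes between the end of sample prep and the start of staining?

Incubation starts at 2:09 PM + 135 min = 4:24 PM.
Imaging starts at 4:24 PM − 475 min = 8:29 AM.
Staining starts at 8:29 AM + 385 min = 2:54 PM.
From 2:09 PM to 2:54 PM is 45 minutes.

45 minutes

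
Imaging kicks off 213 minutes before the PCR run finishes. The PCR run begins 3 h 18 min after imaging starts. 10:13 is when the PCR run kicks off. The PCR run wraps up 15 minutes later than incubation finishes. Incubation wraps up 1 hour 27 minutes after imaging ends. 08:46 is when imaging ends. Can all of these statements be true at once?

Incubation ends at 08:46 + 87 min = 10:13.
The PCR run ends at 10:13 + 15 min = 10:28.
Imaging starts at 10:28 − 213 min = 06:55.
The PCR run starts at 06:55 + 198 min = 10:13.
That matches the stated 10:13, so the schedule is consistent.

Yes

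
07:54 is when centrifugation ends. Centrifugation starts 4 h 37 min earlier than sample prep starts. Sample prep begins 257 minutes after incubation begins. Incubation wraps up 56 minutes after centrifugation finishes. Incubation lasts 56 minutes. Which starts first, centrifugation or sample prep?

centrifugation

Incubation ends at 07:54 + 56 min = 08:50.
Incubation starts at 08:50 − 56 min = 07:54.
Sample prep starts at 07:54 + 257 min = 12:11.
Centrifugation starts at 12:11 − 277 min = 07:34.
Centrifugation starts at 07:34 and sample prep starts at 12:11, so centrifugation is first.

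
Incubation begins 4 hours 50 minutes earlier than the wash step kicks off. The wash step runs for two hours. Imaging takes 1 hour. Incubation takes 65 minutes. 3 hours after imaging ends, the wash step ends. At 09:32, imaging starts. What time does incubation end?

Imaging ends at 09:32 + 60 min = 10:32.
The wash step ends at 10:32 + 180 min = 13:32.
The wash step starts at 13:32 − 120 min = 11:32.
Incubation starts at 11:32 − 290 min = 06:42.
Incubation ends at 06:42 + 65 min = 07:47.

07:47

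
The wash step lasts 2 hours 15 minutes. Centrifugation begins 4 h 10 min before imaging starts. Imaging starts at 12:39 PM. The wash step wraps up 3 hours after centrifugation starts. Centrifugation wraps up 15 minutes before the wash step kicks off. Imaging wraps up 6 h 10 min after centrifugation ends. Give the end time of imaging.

3:09 PM

Centrifugation starts at 12:39 PM − 250 min = 8:29 AM.
The wash step ends at 8:29 AM + 180 min = 11:29 AM.
The wash step starts at 11:29 AM − 135 min = 9:14 AM.
Centrifugation ends at 9:14 AM − 15 min = 8:59 AM.
Imaging ends at 8:59 AM + 370 min = 3:09 PM.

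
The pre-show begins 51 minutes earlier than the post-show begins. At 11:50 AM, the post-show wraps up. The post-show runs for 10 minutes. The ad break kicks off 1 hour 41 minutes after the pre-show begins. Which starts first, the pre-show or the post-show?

the pre-show

The post-show starts at 11:50 AM − 10 min = 11:40 AM.
The pre-show starts at 11:40 AM − 51 min = 10:49 AM.
The pre-show starts at 10:49 AM and the post-show starts at 11:40 AM, so the pre-show is first.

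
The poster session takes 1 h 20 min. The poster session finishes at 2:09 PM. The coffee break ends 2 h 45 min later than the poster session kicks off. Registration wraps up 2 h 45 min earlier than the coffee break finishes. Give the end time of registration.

12:49 PM

The poster session starts at 2:09 PM − 80 min = 12:49 PM.
The coffee break ends at 12:49 PM + 165 min = 3:34 PM.
Registration ends at 3:34 PM − 165 min = 12:49 PM.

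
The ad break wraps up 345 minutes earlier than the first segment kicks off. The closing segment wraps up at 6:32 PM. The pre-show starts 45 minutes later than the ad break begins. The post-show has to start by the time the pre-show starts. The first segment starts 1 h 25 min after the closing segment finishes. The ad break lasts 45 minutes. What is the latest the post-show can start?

2:12 PM

The first segment starts at 6:32 PM + 85 min = 7:57 PM.
The ad break ends at 7:57 PM − 345 min = 2:12 PM.
The ad break starts at 2:12 PM − 45 min = 1:27 PM.
The pre-show starts at 1:27 PM + 45 min = 2:12 PM.
The post-show is bounded by the pre-show, so the latest it can start is 2:12 PM.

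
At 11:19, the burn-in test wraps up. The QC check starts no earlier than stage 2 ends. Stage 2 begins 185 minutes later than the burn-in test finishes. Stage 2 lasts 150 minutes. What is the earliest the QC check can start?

Stage 2 starts at 11:19 + 185 min = 14:24.
Stage 2 ends at 14:24 + 150 min = 16:54.
The QC check is bounded by stage 2, so the earliest it can start is 16:54.

16:54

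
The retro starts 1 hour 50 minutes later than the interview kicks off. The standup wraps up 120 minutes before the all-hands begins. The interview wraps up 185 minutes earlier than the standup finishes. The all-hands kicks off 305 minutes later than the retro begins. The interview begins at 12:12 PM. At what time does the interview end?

2:02 PM

The retro starts at 12:12 PM + 110 min = 2:02 PM.
The all-hands starts at 2:02 PM + 305 min = 7:07 PM.
The standup ends at 7:07 PM − 120 min = 5:07 PM.
The interview ends at 5:07 PM − 185 min = 2:02 PM.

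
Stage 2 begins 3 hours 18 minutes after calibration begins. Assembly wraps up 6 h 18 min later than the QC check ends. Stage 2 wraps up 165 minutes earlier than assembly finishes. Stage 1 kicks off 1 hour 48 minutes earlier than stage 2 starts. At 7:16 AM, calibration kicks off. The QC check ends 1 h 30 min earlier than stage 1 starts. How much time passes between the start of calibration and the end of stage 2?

Stage 2 starts at 7:16 AM + 198 min = 10:34 AM.
Stage 1 starts at 10:34 AM − 108 min = 8:46 AM.
The QC check ends at 8:46 AM − 90 min = 7:16 AM.
Assembly ends at 7:16 AM + 378 min = 1:34 PM.
Stage 2 ends at 1:34 PM − 165 min = 10:49 AM.
From 7:16 AM to 10:49 AM is 3 h 33 min.

3 h 33 min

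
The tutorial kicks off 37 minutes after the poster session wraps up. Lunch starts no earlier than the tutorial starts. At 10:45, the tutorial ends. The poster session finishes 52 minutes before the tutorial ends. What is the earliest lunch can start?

The poster session ends at 10:45 − 52 min = 09:53.
The tutorial starts at 09:53 + 37 min = 10:30.
Lunch is bounded by the tutorial, so the earliest it can start is 10:30.

10:30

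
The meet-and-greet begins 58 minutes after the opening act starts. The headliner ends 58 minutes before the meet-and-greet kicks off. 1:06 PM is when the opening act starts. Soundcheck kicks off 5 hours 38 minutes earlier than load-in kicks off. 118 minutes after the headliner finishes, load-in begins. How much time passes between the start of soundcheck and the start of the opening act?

220 minutes

The meet-and-greet starts at 1:06 PM + 58 min = 2:04 PM.
The headliner ends at 2:04 PM − 58 min = 1:06 PM.
Load-in starts at 1:06 PM + 118 min = 3:04 PM.
Soundcheck starts at 3:04 PM − 338 min = 9:26 AM.
From 9:26 AM to 1:06 PM is 220 minutes.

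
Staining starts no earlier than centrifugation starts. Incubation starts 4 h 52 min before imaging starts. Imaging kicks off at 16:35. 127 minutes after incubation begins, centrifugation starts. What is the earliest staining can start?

Incubation starts at 16:35 − 292 min = 11:43.
Centrifugation starts at 11:43 + 127 min = 13:50.
Staining is bounded by centrifugation, so the earliest it can start is 13:50.

13:50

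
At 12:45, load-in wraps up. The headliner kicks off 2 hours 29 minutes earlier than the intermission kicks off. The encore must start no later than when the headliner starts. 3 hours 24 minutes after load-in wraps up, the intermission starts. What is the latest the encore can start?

13:40

The intermission starts at 12:45 + 204 min = 16:09.
The headliner starts at 16:09 − 149 min = 13:40.
The encore is bounded by the headliner, so the latest it can start is 13:40.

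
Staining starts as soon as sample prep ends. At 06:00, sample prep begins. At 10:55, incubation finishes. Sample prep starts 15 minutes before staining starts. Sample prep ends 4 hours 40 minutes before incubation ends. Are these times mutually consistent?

Sample prep ends at 10:55 − 280 min = 06:15.
So staining starts at 06:15.
Sample prep starts at 06:15 − 15 min = 06:00.
That matches the stated 06:00, so the schedule is consistent.

Yes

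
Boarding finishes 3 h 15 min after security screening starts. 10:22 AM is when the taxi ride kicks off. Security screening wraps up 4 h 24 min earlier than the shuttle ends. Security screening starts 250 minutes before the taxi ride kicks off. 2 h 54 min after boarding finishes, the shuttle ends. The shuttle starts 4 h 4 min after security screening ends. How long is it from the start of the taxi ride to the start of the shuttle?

Security screening starts at 10:22 AM − 250 min = 6:12 AM.
Boarding ends at 6:12 AM + 195 min = 9:27 AM.
The shuttle ends at 9:27 AM + 174 min = 12:21 PM.
Security screening ends at 12:21 PM − 264 min = 7:57 AM.
The shuttle starts at 7:57 AM + 244 min = 12:01 PM.
From 10:22 AM to 12:01 PM is 1 hour 39 minutes.

1 hour 39 minutes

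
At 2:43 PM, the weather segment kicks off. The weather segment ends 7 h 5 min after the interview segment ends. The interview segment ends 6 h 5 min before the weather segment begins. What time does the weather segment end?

3:43 PM

The interview segment ends at 2:43 PM − 365 min = 8:38 AM.
The weather segment ends at 8:38 AM + 425 min = 3:43 PM.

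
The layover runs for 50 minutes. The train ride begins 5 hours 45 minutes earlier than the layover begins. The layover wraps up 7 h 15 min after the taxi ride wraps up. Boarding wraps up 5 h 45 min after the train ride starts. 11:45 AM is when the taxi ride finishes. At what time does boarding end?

The layover ends at 11:45 AM + 435 min = 7:00 PM.
The layover starts at 7:00 PM − 50 min = 6:10 PM.
The train ride starts at 6:10 PM − 345 min = 12:25 PM.
Boarding ends at 12:25 PM + 345 min = 6:10 PM.

6:10 PM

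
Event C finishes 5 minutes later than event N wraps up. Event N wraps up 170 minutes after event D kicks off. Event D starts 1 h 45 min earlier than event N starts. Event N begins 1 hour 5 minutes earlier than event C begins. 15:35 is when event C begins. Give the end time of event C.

Event N starts at 15:35 − 65 min = 14:30.
Event D starts at 14:30 − 105 min = 12:45.
Event N ends at 12:45 + 170 min = 15:35.
Event C ends at 15:35 + 5 min = 15:40.

15:40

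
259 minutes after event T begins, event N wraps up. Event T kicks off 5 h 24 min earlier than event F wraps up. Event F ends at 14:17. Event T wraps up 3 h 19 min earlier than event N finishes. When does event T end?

Event T starts at 14:17 − 324 min = 08:53.
Event N ends at 08:53 + 259 min = 13:12.
Event T ends at 13:12 − 199 min = 09:53.

09:53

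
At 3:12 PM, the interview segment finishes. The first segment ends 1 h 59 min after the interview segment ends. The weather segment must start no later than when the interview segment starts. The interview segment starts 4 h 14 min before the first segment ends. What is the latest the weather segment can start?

12:57 PM

The first segment ends at 3:12 PM + 119 min = 5:11 PM.
The interview segment starts at 5:11 PM − 254 min = 12:57 PM.
The weather segment is bounded by the interview segment, so the latest it can start is 12:57 PM.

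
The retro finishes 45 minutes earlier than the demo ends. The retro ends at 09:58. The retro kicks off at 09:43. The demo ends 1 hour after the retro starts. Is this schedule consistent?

Yes

The demo ends at 09:43 + 60 min = 10:43.
The retro ends at 10:43 − 45 min = 09:58.
That matches the stated 09:58, so the schedule is consistent.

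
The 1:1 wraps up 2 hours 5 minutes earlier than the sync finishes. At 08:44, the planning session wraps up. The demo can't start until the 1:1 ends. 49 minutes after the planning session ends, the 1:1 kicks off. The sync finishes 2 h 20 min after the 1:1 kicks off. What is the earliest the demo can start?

09:48

The 1:1 starts at 08:44 + 49 min = 09:33.
The sync ends at 09:33 + 140 min = 11:53.
The 1:1 ends at 11:53 − 125 min = 09:48.
The demo is bounded by the 1:1, so the earliest it can start is 09:48.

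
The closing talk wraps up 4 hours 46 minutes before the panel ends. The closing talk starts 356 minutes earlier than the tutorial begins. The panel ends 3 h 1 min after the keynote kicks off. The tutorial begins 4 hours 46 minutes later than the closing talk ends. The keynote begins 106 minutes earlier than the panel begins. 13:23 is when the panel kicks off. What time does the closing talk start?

08:42

The keynote starts at 13:23 − 106 min = 11:37.
The panel ends at 11:37 + 181 min = 14:38.
The closing talk ends at 14:38 − 286 min = 09:52.
The tutorial starts at 09:52 + 286 min = 14:38.
The closing talk starts at 14:38 − 356 min = 08:42.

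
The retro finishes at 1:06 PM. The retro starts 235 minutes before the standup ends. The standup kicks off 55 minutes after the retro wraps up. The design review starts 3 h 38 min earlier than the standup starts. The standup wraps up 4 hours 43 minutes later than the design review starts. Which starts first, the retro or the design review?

the design review

The standup starts at 1:06 PM + 55 min = 2:01 PM.
The design review starts at 2:01 PM − 218 min = 10:23 AM.
The standup ends at 10:23 AM + 283 min = 3:06 PM.
The retro starts at 3:06 PM − 235 min = 11:11 AM.
The retro starts at 11:11 AM and the design review starts at 10:23 AM, so the design review is first.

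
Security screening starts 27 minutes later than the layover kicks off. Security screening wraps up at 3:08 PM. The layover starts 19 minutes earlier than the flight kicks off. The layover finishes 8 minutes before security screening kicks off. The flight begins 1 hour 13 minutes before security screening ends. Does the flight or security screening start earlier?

The flight starts at 3:08 PM − 73 min = 1:55 PM.
The layover starts at 1:55 PM − 19 min = 1:36 PM.
Security screening starts at 1:36 PM + 27 min = 2:03 PM.
The flight starts at 1:55 PM and security screening starts at 2:03 PM, so the flight is first.

the flight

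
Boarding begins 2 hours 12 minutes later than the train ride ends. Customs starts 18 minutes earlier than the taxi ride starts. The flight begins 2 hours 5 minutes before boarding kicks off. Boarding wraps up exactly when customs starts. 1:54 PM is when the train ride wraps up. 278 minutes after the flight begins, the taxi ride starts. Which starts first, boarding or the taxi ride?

Boarding starts at 1:54 PM + 132 min = 4:06 PM.
The flight starts at 4:06 PM − 125 min = 2:01 PM.
The taxi ride starts at 2:01 PM + 278 min = 6:39 PM.
Boarding starts at 4:06 PM and the taxi ride starts at 6:39 PM, so boarding is first.

boarding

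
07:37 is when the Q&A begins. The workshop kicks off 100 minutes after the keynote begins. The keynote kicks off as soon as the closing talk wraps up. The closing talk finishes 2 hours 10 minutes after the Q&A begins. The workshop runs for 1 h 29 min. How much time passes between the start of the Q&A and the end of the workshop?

The closing talk ends at 07:37 + 130 min = 09:47.
So the keynote starts at 09:47.
The workshop starts at 09:47 + 100 min = 11:27.
The workshop ends at 11:27 + 89 min = 12:56.
From 07:37 to 12:56 is 319 minutes.

319 minutes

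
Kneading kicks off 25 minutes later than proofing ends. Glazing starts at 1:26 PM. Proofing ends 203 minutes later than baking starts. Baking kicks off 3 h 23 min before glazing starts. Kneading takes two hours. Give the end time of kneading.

Baking starts at 1:26 PM − 203 min = 10:03 AM.
Proofing ends at 10:03 AM + 203 min = 1:26 PM.
Kneading starts at 1:26 PM + 25 min = 1:51 PM.
Kneading ends at 1:51 PM + 120 min = 3:51 PM.

3:51 PM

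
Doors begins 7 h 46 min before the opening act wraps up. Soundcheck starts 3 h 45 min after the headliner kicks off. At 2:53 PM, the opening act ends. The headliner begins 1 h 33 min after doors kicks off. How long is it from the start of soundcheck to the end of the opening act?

148 minutes

Doors starts at 2:53 PM − 466 min = 7:07 AM.
The headliner starts at 7:07 AM + 93 min = 8:40 AM.
Soundcheck starts at 8:40 AM + 225 min = 12:25 PM.
From 12:25 PM to 2:53 PM is 148 minutes.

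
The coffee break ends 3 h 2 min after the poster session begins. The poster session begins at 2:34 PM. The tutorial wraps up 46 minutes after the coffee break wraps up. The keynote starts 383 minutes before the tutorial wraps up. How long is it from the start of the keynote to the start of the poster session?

The coffee break ends at 2:34 PM + 182 min = 5:36 PM.
The tutorial ends at 5:36 PM + 46 min = 6:22 PM.
The keynote starts at 6:22 PM − 383 min = 11:59 AM.
From 11:59 AM to 2:34 PM is 155 minutes.

155 minutes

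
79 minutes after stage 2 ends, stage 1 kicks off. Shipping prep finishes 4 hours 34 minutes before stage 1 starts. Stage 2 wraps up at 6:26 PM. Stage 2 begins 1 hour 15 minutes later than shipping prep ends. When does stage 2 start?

Stage 1 starts at 6:26 PM + 79 min = 7:45 PM.
Shipping prep ends at 7:45 PM − 274 min = 3:11 PM.
Stage 2 starts at 3:11 PM + 75 min = 4:26 PM.

4:26 PM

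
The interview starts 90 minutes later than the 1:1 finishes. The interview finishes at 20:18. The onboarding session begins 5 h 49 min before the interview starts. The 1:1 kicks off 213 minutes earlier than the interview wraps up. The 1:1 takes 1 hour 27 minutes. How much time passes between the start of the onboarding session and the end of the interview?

6 hours 25 minutes

The 1:1 starts at 20:18 − 213 min = 16:45.
The 1:1 ends at 16:45 + 87 min = 18:12.
The interview starts at 18:12 + 90 min = 19:42.
The onboarding session starts at 19:42 − 349 min = 13:53.
From 13:53 to 20:18 is 6 hours 25 minutes.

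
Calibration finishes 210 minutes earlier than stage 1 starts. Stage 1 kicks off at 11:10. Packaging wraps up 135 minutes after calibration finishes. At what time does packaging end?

09:55

Calibration ends at 11:10 − 210 min = 07:40.
Packaging ends at 07:40 + 135 min = 09:55.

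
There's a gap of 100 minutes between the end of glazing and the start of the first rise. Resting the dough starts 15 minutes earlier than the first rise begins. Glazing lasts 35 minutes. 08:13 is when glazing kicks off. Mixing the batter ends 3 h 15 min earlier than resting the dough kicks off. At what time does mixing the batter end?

06:58

Glazing ends at 08:13 + 35 min = 08:48.
The first rise starts at 08:48 + 100 min = 10:28.
Resting the dough starts at 10:28 − 15 min = 10:13.
Mixing the batter ends at 10:13 − 195 min = 06:58.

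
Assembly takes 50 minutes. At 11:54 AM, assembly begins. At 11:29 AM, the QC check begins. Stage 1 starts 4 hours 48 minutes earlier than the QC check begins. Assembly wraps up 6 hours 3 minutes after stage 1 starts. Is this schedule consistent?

Stage 1 starts at 11:29 AM − 288 min = 6:41 AM.
Assembly ends at 6:41 AM + 363 min = 12:44 PM.
Assembly starts at 12:44 PM − 50 min = 11:54 AM.
That matches the stated 11:54 AM, so the schedule is consistent.

Yes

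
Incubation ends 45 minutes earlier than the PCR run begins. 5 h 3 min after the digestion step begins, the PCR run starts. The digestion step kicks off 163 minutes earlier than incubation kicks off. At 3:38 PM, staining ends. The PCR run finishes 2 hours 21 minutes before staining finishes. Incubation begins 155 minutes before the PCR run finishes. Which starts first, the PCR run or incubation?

incubation

The PCR run ends at 3:38 PM − 141 min = 1:17 PM.
Incubation starts at 1:17 PM − 155 min = 10:42 AM.
The digestion step starts at 10:42 AM − 163 min = 7:59 AM.
The PCR run starts at 7:59 AM + 303 min = 1:02 PM.
The PCR run starts at 1:02 PM and incubation starts at 10:42 AM, so incubation is first.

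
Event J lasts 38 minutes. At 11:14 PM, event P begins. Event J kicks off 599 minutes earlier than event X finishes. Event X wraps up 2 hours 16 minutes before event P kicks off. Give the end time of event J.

11:37 AM

Event X ends at 11:14 PM − 136 min = 8:58 PM.
Event J starts at 8:58 PM − 599 min = 10:59 AM.
Event J ends at 10:59 AM + 38 min = 11:37 AM.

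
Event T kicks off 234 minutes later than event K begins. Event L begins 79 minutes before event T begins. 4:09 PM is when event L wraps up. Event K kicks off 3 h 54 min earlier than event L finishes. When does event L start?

2:50 PM

Event K starts at 4:09 PM − 234 min = 12:15 PM.
Event T starts at 12:15 PM + 234 min = 4:09 PM.
Event L starts at 4:09 PM − 79 min = 2:50 PM.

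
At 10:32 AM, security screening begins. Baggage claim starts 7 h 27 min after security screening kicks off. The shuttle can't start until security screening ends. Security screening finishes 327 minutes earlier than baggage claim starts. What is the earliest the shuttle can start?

Baggage claim starts at 10:32 AM + 447 min = 5:59 PM.
Security screening ends at 5:59 PM − 327 min = 12:32 PM.
The shuttle is bounded by security screening, so the earliest it can start is 12:32 PM.

12:32 PM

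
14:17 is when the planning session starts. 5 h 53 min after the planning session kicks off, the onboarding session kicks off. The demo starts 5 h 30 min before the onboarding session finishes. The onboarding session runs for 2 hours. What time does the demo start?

The onboarding session starts at 14:17 + 353 min = 20:10.
The onboarding session ends at 20:10 + 120 min = 22:10.
The demo starts at 22:10 − 330 min = 16:40.

16:40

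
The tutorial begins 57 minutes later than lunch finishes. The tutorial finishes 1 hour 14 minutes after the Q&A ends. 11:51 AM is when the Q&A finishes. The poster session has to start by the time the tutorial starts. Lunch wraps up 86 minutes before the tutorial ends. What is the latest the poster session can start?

The tutorial ends at 11:51 AM + 74 min = 1:05 PM.
Lunch ends at 1:05 PM − 86 min = 11:39 AM.
The tutorial starts at 11:39 AM + 57 min = 12:36 PM.
The poster session is bounded by the tutorial, so the latest it can start is 12:36 PM.

12:36 PM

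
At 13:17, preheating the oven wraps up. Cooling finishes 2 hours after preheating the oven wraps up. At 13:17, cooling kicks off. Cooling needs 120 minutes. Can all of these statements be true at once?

Yes

Cooling ends at 13:17 + 120 min = 15:17.
Cooling starts at 15:17 − 120 min = 13:17.
That matches the stated 13:17, so the schedule is consistent.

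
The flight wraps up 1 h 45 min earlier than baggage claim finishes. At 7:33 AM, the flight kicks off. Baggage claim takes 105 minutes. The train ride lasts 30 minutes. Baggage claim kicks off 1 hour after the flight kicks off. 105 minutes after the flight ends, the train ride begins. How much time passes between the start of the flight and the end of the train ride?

3 hours 15 minutes

Baggage claim starts at 7:33 AM + 60 min = 8:33 AM.
Baggage claim ends at 8:33 AM + 105 min = 10:18 AM.
The flight ends at 10:18 AM − 105 min = 8:33 AM.
The train ride starts at 8:33 AM + 105 min = 10:18 AM.
The train ride ends at 10:18 AM + 30 min = 10:48 AM.
From 7:33 AM to 10:48 AM is 3 hours 15 minutes.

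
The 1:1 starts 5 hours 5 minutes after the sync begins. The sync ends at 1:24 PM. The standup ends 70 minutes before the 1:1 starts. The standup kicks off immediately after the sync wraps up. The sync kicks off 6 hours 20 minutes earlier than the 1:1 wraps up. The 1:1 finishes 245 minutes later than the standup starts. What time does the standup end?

The standup starts at 1:24 PM.
The 1:1 ends at 1:24 PM + 245 min = 5:29 PM.
The sync starts at 5:29 PM − 380 min = 11:09 AM.
The 1:1 starts at 11:09 AM + 305 min = 4:14 PM.
The standup ends at 4:14 PM − 70 min = 3:04 PM.

3:04 PM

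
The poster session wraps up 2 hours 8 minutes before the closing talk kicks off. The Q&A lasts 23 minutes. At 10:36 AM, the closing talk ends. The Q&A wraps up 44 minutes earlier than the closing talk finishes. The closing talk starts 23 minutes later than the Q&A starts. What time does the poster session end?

7:44 AM

The Q&A ends at 10:36 AM − 44 min = 9:52 AM.
The Q&A starts at 9:52 AM − 23 min = 9:29 AM.
The closing talk starts at 9:29 AM + 23 min = 9:52 AM.
The poster session ends at 9:52 AM − 128 min = 7:44 AM.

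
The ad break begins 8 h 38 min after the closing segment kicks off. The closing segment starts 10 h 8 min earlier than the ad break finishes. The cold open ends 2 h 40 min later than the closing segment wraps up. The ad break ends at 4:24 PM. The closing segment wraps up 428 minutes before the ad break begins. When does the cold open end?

10:26 AM

The closing segment starts at 4:24 PM − 608 min = 6:16 AM.
The ad break starts at 6:16 AM + 518 min = 2:54 PM.
The closing segment ends at 2:54 PM − 428 min = 7:46 AM.
The cold open ends at 7:46 AM + 160 min = 10:26 AM.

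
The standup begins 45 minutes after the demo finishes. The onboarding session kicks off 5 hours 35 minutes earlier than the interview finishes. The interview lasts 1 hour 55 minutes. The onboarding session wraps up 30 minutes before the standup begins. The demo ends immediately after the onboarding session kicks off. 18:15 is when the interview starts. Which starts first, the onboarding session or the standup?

the onboarding session

The interview ends at 18:15 + 115 min = 20:10.
The onboarding session starts at 20:10 − 335 min = 14:35.
So the demo ends at 14:35.
The standup starts at 14:35 + 45 min = 15:20.
The onboarding session starts at 14:35 and the standup starts at 15:20, so the onboarding session is first.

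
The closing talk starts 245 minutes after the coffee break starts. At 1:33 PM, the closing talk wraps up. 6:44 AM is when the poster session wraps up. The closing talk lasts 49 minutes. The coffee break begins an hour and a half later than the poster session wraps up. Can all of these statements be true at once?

The coffee break starts at 6:44 AM + 90 min = 8:14 AM.
The closing talk starts at 8:14 AM + 245 min = 12:19 PM.
The closing talk ends at 12:19 PM + 49 min = 1:08 PM.
But the closing talk is also said to end at 1:33 PM — a 25-minute conflict.

No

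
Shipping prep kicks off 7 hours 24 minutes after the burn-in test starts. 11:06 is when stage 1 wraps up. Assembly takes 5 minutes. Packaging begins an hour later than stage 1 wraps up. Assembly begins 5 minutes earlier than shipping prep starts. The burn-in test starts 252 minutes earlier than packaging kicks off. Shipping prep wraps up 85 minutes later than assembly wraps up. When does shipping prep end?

16:43

Packaging starts at 11:06 + 60 min = 12:06.
The burn-in test starts at 12:06 − 252 min = 07:54.
Shipping prep starts at 07:54 + 444 min = 15:18.
Assembly starts at 15:18 − 5 min = 15:13.
Assembly ends at 15:13 + 5 min = 15:18.
Shipping prep ends at 15:18 + 85 min = 16:43.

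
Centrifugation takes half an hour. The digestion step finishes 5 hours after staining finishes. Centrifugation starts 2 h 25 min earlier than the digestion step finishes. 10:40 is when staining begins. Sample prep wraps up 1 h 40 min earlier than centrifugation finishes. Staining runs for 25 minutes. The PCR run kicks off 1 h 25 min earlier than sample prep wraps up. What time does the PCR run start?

11:05

Staining ends at 10:40 + 25 min = 11:05.
The digestion step ends at 11:05 + 300 min = 16:05.
Centrifugation starts at 16:05 − 145 min = 13:40.
Centrifugation ends at 13:40 + 30 min = 14:10.
Sample prep ends at 14:10 − 100 min = 12:30.
The PCR run starts at 12:30 − 85 min = 11:05.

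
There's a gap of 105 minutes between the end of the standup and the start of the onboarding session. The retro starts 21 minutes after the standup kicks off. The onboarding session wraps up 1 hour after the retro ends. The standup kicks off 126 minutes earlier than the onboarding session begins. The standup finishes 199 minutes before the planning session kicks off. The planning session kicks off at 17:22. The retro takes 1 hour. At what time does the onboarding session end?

The standup ends at 17:22 − 199 min = 14:03.
The onboarding session starts at 14:03 + 105 min = 15:48.
The standup starts at 15:48 − 126 min = 13:42.
The retro starts at 13:42 + 21 min = 14:03.
The retro ends at 14:03 + 60 min = 15:03.
The onboarding session ends at 15:03 + 60 min = 16:03.

16:03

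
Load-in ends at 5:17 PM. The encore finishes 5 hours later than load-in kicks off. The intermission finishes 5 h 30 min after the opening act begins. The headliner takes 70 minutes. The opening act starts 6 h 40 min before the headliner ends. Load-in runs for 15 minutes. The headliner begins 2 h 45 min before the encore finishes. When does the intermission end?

7:17 PM

Load-in starts at 5:17 PM − 15 min = 5:02 PM.
The encore ends at 5:02 PM + 300 min = 10:02 PM.
The headliner starts at 10:02 PM − 165 min = 7:17 PM.
The headliner ends at 7:17 PM + 70 min = 8:27 PM.
The opening act starts at 8:27 PM − 400 min = 1:47 PM.
The intermission ends at 1:47 PM + 330 min = 7:17 PM.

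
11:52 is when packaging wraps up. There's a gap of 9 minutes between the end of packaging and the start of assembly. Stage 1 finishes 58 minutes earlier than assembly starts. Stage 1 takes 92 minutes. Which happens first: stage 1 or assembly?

Assembly starts at 11:52 + 9 min = 12:01.
Stage 1 ends at 12:01 − 58 min = 11:03.
Stage 1 starts at 11:03 − 92 min = 09:31.
Stage 1 starts at 09:31 and assembly starts at 12:01, so stage 1 is first.

stage 1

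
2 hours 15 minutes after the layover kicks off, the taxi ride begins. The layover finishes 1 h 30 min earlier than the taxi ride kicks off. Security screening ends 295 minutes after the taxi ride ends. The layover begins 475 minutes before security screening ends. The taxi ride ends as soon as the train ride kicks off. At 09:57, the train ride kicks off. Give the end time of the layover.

The taxi ride ends at 09:57.
Security screening ends at 09:57 + 295 min = 14:52.
The layover starts at 14:52 − 475 min = 06:57.
The taxi ride starts at 06:57 + 135 min = 09:12.
The layover ends at 09:12 − 90 min = 07:42.

07:42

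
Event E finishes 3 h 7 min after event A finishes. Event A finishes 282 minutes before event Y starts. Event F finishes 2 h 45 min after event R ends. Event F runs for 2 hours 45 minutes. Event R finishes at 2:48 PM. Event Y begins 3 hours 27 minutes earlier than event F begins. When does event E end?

Event F ends at 2:48 PM + 165 min = 5:33 PM.
Event F starts at 5:33 PM − 165 min = 2:48 PM.
Event Y starts at 2:48 PM − 207 min = 11:21 AM.
Event A ends at 11:21 AM − 282 min = 6:39 AM.
Event E ends at 6:39 AM + 187 min = 9:46 AM.

9:46 AM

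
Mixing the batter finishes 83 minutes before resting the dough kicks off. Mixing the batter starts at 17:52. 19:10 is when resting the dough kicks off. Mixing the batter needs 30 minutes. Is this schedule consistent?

Mixing the batter ends at 19:10 − 83 min = 17:47.
Mixing the batter starts at 17:47 − 30 min = 17:17.
But mixing the batter is also said to start at 17:52 — a 35-minute conflict.

No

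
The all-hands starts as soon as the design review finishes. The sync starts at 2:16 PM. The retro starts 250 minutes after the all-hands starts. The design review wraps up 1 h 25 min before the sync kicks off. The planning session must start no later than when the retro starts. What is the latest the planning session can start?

5:01 PM

The design review ends at 2:16 PM − 85 min = 12:51 PM.
So the all-hands starts at 12:51 PM.
The retro starts at 12:51 PM + 250 min = 5:01 PM.
The planning session is bounded by the retro, so the latest it can start is 5:01 PM.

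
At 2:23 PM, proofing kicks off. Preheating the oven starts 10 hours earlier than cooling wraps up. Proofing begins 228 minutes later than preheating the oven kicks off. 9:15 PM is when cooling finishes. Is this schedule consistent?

No

Preheating the oven starts at 9:15 PM − 600 min = 11:15 AM.
Proofing starts at 11:15 AM + 228 min = 3:03 PM.
But proofing is also said to start at 2:23 PM — a 40-minute conflict.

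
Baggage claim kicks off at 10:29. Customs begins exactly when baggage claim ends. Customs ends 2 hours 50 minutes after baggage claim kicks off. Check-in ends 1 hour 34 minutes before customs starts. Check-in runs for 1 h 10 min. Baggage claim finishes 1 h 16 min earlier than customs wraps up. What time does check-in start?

Customs ends at 10:29 + 170 min = 13:19.
Baggage claim ends at 13:19 − 76 min = 12:03.
So customs starts at 12:03.
Check-in ends at 12:03 − 94 min = 10:29.
Check-in starts at 10:29 − 70 min = 09:19.

09:19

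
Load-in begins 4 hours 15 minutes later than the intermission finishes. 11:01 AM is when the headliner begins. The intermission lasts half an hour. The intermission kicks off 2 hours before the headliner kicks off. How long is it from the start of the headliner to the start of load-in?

2 h 45 min

The intermission starts at 11:01 AM − 120 min = 9:01 AM.
The intermission ends at 9:01 AM + 30 min = 9:31 AM.
Load-in starts at 9:31 AM + 255 min = 1:46 PM.
From 11:01 AM to 1:46 PM is 2 h 45 min.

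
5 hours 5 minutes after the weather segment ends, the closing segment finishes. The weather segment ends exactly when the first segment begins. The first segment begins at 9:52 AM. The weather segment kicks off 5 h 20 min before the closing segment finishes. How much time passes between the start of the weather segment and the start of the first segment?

15 minutes

The weather segment ends at 9:52 AM.
The closing segment ends at 9:52 AM + 305 min = 2:57 PM.
The weather segment starts at 2:57 PM − 320 min = 9:37 AM.
From 9:37 AM to 9:52 AM is 15 minutes.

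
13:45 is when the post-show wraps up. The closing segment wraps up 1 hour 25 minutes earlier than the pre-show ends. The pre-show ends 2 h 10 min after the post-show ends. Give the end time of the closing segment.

14:30

The pre-show ends at 13:45 + 130 min = 15:55.
The closing segment ends at 15:55 − 85 min = 14:30.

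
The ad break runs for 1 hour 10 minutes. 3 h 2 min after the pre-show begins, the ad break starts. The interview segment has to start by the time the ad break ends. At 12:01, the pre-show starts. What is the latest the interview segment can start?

16:13

The ad break starts at 12:01 + 182 min = 15:03.
The ad break ends at 15:03 + 70 min = 16:13.
The interview segment is bounded by the ad break, so the latest it can start is 16:13.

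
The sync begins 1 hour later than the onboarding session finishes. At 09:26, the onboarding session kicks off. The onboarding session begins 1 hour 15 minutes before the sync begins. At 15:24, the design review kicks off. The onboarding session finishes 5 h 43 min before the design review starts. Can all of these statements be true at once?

The onboarding session ends at 15:24 − 343 min = 09:41.
The sync starts at 09:41 + 60 min = 10:41.
The onboarding session starts at 10:41 − 75 min = 09:26.
That matches the stated 09:26, so the schedule is consistent.

Yes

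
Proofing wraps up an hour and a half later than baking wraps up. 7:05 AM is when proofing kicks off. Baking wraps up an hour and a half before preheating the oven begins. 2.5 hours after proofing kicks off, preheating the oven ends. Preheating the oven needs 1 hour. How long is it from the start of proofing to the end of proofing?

Preheating the oven ends at 7:05 AM + 150 min = 9:35 AM.
Preheating the oven starts at 9:35 AM − 60 min = 8:35 AM.
Baking ends at 8:35 AM − 90 min = 7:05 AM.
Proofing ends at 7:05 AM + 90 min = 8:35 AM.
From 7:05 AM to 8:35 AM is 1 h 30 min.

1 h 30 min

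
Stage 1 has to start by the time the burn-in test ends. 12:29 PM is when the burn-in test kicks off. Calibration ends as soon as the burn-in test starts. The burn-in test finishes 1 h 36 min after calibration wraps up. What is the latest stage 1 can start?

Calibration ends at 12:29 PM.
The burn-in test ends at 12:29 PM + 96 min = 2:05 PM.
Stage 1 is bounded by the burn-in test, so the latest it can start is 2:05 PM.

2:05 PM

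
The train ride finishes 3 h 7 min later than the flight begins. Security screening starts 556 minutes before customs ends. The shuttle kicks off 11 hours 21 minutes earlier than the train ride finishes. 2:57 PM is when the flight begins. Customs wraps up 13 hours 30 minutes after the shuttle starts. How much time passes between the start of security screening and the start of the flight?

240 minutes

The train ride ends at 2:57 PM + 187 min = 6:04 PM.
The shuttle starts at 6:04 PM − 681 min = 6:43 AM.
Customs ends at 6:43 AM + 810 min = 8:13 PM.
Security screening starts at 8:13 PM − 556 min = 10:57 AM.
From 10:57 AM to 2:57 PM is 240 minutes.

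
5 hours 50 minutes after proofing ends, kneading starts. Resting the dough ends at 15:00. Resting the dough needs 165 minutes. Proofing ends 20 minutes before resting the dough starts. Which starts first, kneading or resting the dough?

resting the dough

Resting the dough starts at 15:00 − 165 min = 12:15.
Proofing ends at 12:15 − 20 min = 11:55.
Kneading starts at 11:55 + 350 min = 17:45.
Kneading starts at 17:45 and resting the dough starts at 12:15, so resting the dough is first.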